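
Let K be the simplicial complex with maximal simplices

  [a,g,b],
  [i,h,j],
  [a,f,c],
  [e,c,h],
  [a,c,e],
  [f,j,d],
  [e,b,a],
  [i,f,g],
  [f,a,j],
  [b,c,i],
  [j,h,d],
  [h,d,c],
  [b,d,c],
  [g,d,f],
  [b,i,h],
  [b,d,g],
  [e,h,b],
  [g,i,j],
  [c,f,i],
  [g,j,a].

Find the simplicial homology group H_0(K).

Order the vertices as a < b < c < d < e < f < g < h < i < j. Listing each simplex with vertices in this order, K has dimension 2 with simplices:

  0-simplices (10): a, b, c, d, e, f, g, h, i, j
  1-simplices (30): ab, ac, ae, af, ag, aj, bc, bd, be, bg, bh, bi, cd, ce, cf, ch, ci, df, dg, dh, dj, eh, fg, fi, fj, gi, gj, hi, hj, ij
  2-simplices (20): abe, abg, ace, acf, afj, agj, bcd, bci, bdg, beh, bhi, cdh, ceh, cfi, dfg, dfj, dhj, fgi, gij, hij

so the chain groups are C_0 ≅ Z^10, C_1 ≅ Z^30, C_2 ≅ Z^20.

The boundary map ∂_1: C_1 → C_0 sends each edge [p,q] (with p < q) to q − p. For instance
  ∂ac = c − a.
As a 10×30 matrix over Z this has rank 9, with invariant factors (1,1,1,1,1,1,1,1,1).

∂_2: C_2 → C_1 acts by ∂[p,q,r] = [q,r] − [p,r] + [p,q]. For instance
  ∂gij = ij − gj + gi,
  ∂dfg = fg − dg + df.
The resulting 30×20 matrix has rank 20, and its Smith normal form has invariant factors (1,1,1,1,1,1,1,1,1,1,1,1,1,1,1,1,1,1,1,2).

Computing H_k = (kernel of ∂_k) / (image of ∂_{k+1}):

  H_0: rank C_0 − rank ∂_1 = 10 − 9 = 1, and the invariant factors of ∂_1 are all 1, so H_0 = Z.

(K is a triangulation of the Klein bottle.)

H_0 = Z.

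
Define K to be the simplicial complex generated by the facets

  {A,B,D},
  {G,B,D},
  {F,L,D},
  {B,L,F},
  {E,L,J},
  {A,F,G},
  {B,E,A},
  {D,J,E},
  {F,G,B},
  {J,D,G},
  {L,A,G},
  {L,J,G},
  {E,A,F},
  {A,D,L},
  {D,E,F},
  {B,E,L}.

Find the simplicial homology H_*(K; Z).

Fix the vertex order A < B < D < E < F < G < J < L and write every simplex with vertices in increasing order. Then dim K = 2 and the simplices of K are:

  0-simplices (8): A, B, D, E, F, G, J, L
  1-simplices (24): AB, AD, AE, AF, AG, AL, BD, BE, BF, BG, BL, DE, DF, DG, DJ, DL, EF, EJ, EL, FG, FL, GJ, GL, JL
  2-simplices (16): ABD, ABE, ADL, AEF, AFG, AGL, BDG, BEL, BFG, BFL, DEF, DEJ, DFL, DGJ, EJL, GJL

giving chain groups C_0 ≅ Z^8, C_1 ≅ Z^24, C_2 ≅ Z^16.

The boundary map ∂_1: C_1 → C_0 sends each edge [p,q] (with p < q) to q − p.
The 8×24 boundary matrix has rank 7 and Smith normal form diag(1,1,1,1,1,1,1).

The boundary map ∂_2: C_2 → C_1 maps a triangle to the signed sum of its edges. For instance
  ∂BEL = EL − BL + BE,
  ∂BFG = FG − BG + BF.
As a 24×16 matrix over Z this has rank 15, with invariant factors (1,1,1,1,1,1,1,1,1,1,1,1,1,1,1).

Computing H_k = (kernel of ∂_k) / (image of ∂_{k+1}):

  H_0: rank C_0 − rank ∂_1 = 8 − 7 = 1, and the invariant factors of ∂_1 are all 1, so H_0 = Z.
  H_1: rank ker ∂_1 − rank ∂_2 = (24 − 7) − 15 = 2, and the invariant factors of ∂_2 are all 1, so H_1 = Z^2.
  H_2: rank ker ∂_2 − rank ∂_3 = (16 − 15) − 0 = 1, and there is no ∂_3, so H_2 = Z.

As a check, the Euler characteristic is 8 − 24 + 16 = 0, which agrees with 1 − 2 + 1 = 0.
(K is a triangulation of the torus T^2.)

H_0 ≅ Z,  H_1 ≅ Z^2,  H_2 ≅ Z.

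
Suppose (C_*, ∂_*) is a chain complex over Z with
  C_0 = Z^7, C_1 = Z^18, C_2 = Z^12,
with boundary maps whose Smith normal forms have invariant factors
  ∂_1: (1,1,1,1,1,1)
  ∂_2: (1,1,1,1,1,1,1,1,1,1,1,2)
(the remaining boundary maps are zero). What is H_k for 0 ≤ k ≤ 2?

H_0: b_0 = 7 − 0 − 6 = 1; torsion from ∂_1 factors > 1: none. So H_0 = Z.
H_1: b_1 = 18 − 6 − 12 = 0; torsion from ∂_2 factors > 1: [2]. So H_1 = Z/2.
H_2: b_2 = 12 − 12 − 0 = 0; torsion from ∂_3 factors > 1: none. So H_2 = 0.

H_0 = Z,  H_1 = Z/2,  H_2 = 0.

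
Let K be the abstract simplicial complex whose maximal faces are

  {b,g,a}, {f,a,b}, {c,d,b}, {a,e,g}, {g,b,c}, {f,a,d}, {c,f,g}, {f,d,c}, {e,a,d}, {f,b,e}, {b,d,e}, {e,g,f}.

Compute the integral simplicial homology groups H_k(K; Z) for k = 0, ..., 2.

H_0 = Z,  H_1 = Z/2,  H_2 = 0.

We work with the vertex ordering a < b < c < d < e < f < g. The simplices of K, each written with vertices in increasing order, are:

  0-simplices (7): a, b, c, d, e, f, g
  1-simplices (18): ab, ad, ae, af, ag, bc, bd, be, bf, bg, cd, cf, cg, de, df, ef, eg, fg
  2-simplices (12): abf, abg, ade, adf, aeg, bcd, bcg, bde, bef, cdf, cfg, efg

so the chain groups are C_0 ≅ Z^7, C_1 ≅ Z^18, C_2 ≅ Z^12.

The boundary map ∂_1: C_1 → C_0 maps an edge to its endpoints' difference, ∂[p,q] = q − p. For instance
  ∂eg = g − e.
As a 7×18 matrix over Z this has rank 6, with invariant factors (1,1,1,1,1,1).

∂_2: C_2 → C_1 acts by ∂[p,q,r] = [q,r] − [p,r] + [p,q]. For instance
  ∂bcd = cd − bd + bc,
  ∂abf = bf − af + ab.
The 18×12 boundary matrix has rank 12 and Smith normal form diag(1,1,1,1,1,1,1,1,1,1,1,2).

From H_k ≅ ker(∂_k) / im(∂_{k+1}) we obtain:

  H_0: rank C_0 − rank ∂_1 = 7 − 6 = 1, and the invariant factors of ∂_1 are all 1, so H_0 = Z.
  H_1: rank ker ∂_1 − rank ∂_2 = (18 − 6) − 12 = 0, and ∂_2 has invariant factor 2 > 1, so H_1 = Z/2.
  H_2: rank ker ∂_2 − rank ∂_3 = (12 − 12) − 0 = 0, and there is no ∂_3, so H_2 = 0.

(K is a triangulation of the real projective plane RP^2.)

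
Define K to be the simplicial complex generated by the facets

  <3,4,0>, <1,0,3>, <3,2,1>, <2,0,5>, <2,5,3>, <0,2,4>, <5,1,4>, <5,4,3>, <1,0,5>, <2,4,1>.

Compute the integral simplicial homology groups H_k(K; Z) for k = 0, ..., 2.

H_0 = Z,  H_1 = Z/2Z,  H_2 = 0.

We work with the vertex ordering 0 < 1 < 2 < 3 < 4 < 5. The simplices of K, each written with vertices in increasing order, are:

  0-simplices (6): [0], [1], [2], [3], [4], [5]
  1-simplices (15): [0,1], [0,2], [0,3], [0,4], [0,5], [1,2], [1,3], [1,4], [1,5], [2,3], [2,4], [2,5], [3,4], [3,5], [4,5]
  2-simplices (10): [0,1,3], [0,1,5], [0,2,4], [0,2,5], [0,3,4], [1,2,3], [1,2,4], [1,4,5], [2,3,5], [3,4,5]

Hence C_0 ≅ Z^6, C_1 ≅ Z^15, C_2 ≅ Z^10.

The boundary map ∂_1: C_1 → C_0 maps an edge to its endpoints' difference, ∂[p,q] = q − p.
This gives a 6×15 integer matrix of rank 5; reducing to Smith normal form yields diagonal entries (1,1,1,1,1).

Boundary ∂_2: C_2 → C_1 acts by ∂[p,q,r] = [q,r] − [p,r] + [p,q]. For instance
  ∂[1,4,5] = [4,5] − [1,5] + [1,4],
  ∂[0,1,5] = [1,5] − [0,5] + [0,1].
As a 15×10 matrix over Z this has rank 10, with invariant factors (1,1,1,1,1,1,1,1,1,2).

Reading off H_k = ker ∂_k / im ∂_{k+1}:

  H_0: rank C_0 − rank ∂_1 = 6 − 5 = 1, and the invariant factors of ∂_1 are all 1, so H_0 ≅ Z.
  H_1: rank ker ∂_1 − rank ∂_2 = (15 − 5) − 10 = 0, and ∂_2 has invariant factor 2 > 1, so H_1 ≅ Z/2Z.
  H_2: rank ker ∂_2 − rank ∂_3 = (10 − 10) − 0 = 0, and there is no ∂_3, so H_2 ≅ 0.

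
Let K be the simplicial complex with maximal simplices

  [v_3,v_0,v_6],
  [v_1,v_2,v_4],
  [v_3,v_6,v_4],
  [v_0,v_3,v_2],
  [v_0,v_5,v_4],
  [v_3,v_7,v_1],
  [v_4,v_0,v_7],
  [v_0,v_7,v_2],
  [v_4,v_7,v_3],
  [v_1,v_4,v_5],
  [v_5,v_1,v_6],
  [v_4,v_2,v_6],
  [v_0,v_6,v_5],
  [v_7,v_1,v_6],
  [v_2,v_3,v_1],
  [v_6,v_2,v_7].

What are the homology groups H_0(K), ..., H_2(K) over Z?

H_0 ≅ Z,  H_1 ≅ Z^2,  H_2 ≅ Z.

Take the total order v_0 < v_1 < v_2 < v_3 < v_4 < v_5 < v_6 < v_7 on the vertex set. Then K (dimension 2) consists of the simplices:

  0-simplices (8): [v_0], [v_1], [v_2], [v_3], [v_4], [v_5], [v_6], [v_7]
  1-simplices (24): (24 of them)
  2-simplices (16): (16 of them)

Hence C_0 ≅ Z^8, C_1 ≅ Z^24, C_2 ≅ Z^16.

∂_1: C_1 → C_0 is given by ∂[p,q] = [q] − [p]. For instance
  ∂[v_3,v_6] = [v_6] − [v_3].
This gives a 8×24 integer matrix of rank 7; reducing to Smith normal form yields diagonal entries (1,1,1,1,1,1,1).

Boundary ∂_2: C_2 → C_1 sends each 2-simplex [p,q,r] to [q,r] − [p,r] + [p,q]. For instance
  ∂[v_1,v_5,v_6] = [v_5,v_6] − [v_1,v_6] + [v_1,v_5],
  ∂[v_0,v_2,v_3] = [v_2,v_3] − [v_0,v_3] + [v_0,v_2].
This gives a 24×16 integer matrix of rank 15; reducing to Smith normal form yields diagonal entries (1,1,1,1,1,1,1,1,1,1,1,1,1,1,1).

Reading off H_k = ker ∂_k / im ∂_{k+1}:

  H_0: rank C_0 − rank ∂_1 = 8 − 7 = 1, and the invariant factors of ∂_1 are all 1, so H_0 = Z.
  H_1: rank ker ∂_1 − rank ∂_2 = (24 − 7) − 15 = 2, and the invariant factors of ∂_2 are all 1, so H_1 = Z^2.
  H_2: rank ker ∂_2 − rank ∂_3 = (16 − 15) − 0 = 1, and there is no ∂_3, so H_2 = Z.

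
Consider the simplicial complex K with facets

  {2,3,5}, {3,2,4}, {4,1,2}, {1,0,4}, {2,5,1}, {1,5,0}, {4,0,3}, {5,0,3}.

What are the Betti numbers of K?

We work with the vertex ordering 0 < 1 < 2 < 3 < 4 < 5. The simplices of K, each written with vertices in increasing order, are:

  0-simplices (6): [0], [1], [2], [3], [4], [5]
  1-simplices (12): [0,1], [0,3], [0,4], [0,5], [1,2], [1,4], [1,5], [2,3], [2,4], [2,5], [3,4], [3,5]
  2-simplices (8): [0,1,4], [0,1,5], [0,3,4], [0,3,5], [1,2,4], [1,2,5], [2,3,4], [2,3,5]

so the chain groups are C_0 ≅ Z^6, C_1 ≅ Z^12, C_2 ≅ Z^8.

∂_1: C_1 → C_0 is given by ∂[p,q] = [q] − [p].
As a 6×12 matrix over Z this has rank 5, with invariant factors (1,1,1,1,1).

Boundary ∂_2: C_2 → C_1 maps a triangle to the signed sum of its edges. For instance
  ∂[0,3,4] = [3,4] − [0,4] + [0,3],
  ∂[2,3,5] = [3,5] − [2,5] + [2,3].
The 12×8 boundary matrix has rank 7 and Smith normal form diag(1,1,1,1,1,1,1).

Reading off H_k = ker ∂_k / im ∂_{k+1}:

  H_0: rank C_0 − rank ∂_1 = 6 − 5 = 1, and the invariant factors of ∂_1 are all 1, so H_0 ≅ Z.
  H_1: rank ker ∂_1 − rank ∂_2 = (12 − 5) − 7 = 0, and the invariant factors of ∂_2 are all 1, so H_1 ≅ 0.
  H_2: rank ker ∂_2 − rank ∂_3 = (8 − 7) − 0 = 1, and there is no ∂_3, so H_2 ≅ Z.

(K is a triangulation of the 2-sphere S^2.)

Hence the Betti numbers are b_0 = 1, b_1 = 0, b_2 = 1.

b_0 = 1, b_1 = 0, b_2 = 1.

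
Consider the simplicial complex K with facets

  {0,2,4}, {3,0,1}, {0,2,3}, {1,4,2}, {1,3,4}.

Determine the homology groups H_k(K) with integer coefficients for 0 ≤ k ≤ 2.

H_0 ≅ Z,  H_1 ≅ Z,  H_2 = 0.

Take the total order 0 < 1 < 2 < 3 < 4 on the vertex set. Then K (dimension 2) consists of the simplices:

  0-simplices (5): [0], [1], [2], [3], [4]
  1-simplices (10): [0,1], [0,2], [0,3], [0,4], [1,2], [1,3], [1,4], [2,3], [2,4], [3,4]
  2-simplices (5): [0,1,3], [0,2,3], [0,2,4], [1,2,4], [1,3,4]

giving chain groups C_0 ≅ Z^5, C_1 ≅ Z^10, C_2 ≅ Z^5.

The boundary map ∂_1: C_1 → C_0 sends each edge [p,q] (with p < q) to q − p.
This gives a 5×10 integer matrix of rank 4; reducing to Smith normal form yields diagonal entries (1,1,1,1).

Boundary ∂_2: C_2 → C_1 acts by ∂[p,q,r] = [q,r] − [p,r] + [p,q]. For instance
  ∂[1,3,4] = [3,4] − [1,4] + [1,3],
  ∂[0,2,4] = [2,4] − [0,4] + [0,2].
The resulting 10×5 matrix has rank 5, and its Smith normal form has invariant factors (1,1,1,1,1).

Computing H_k = (kernel of ∂_k) / (image of ∂_{k+1}):

  H_0: rank C_0 − rank ∂_1 = 5 − 4 = 1, and the invariant factors of ∂_1 are all 1, so H_0 = Z.
  H_1: rank ker ∂_1 − rank ∂_2 = (10 − 4) − 5 = 1, and the invariant factors of ∂_2 are all 1, so H_1 = Z.
  H_2: rank ker ∂_2 − rank ∂_3 = (5 − 5) − 0 = 0, and there is no ∂_3, so H_2 = 0.

(K is a triangulation of the Möbius band.)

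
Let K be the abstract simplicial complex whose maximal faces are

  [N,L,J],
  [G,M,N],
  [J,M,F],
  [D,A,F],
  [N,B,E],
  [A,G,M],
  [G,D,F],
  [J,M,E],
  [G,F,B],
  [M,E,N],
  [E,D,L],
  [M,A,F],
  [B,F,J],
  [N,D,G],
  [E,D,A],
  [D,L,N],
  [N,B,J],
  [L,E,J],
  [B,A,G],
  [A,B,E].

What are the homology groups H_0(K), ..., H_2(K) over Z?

Take the total order A < B < D < E < F < G < J < L < M < N on the vertex set. Then K (dimension 2) consists of the simplices:

  0-simplices (10): A, B, D, E, F, G, J, L, M, N
  1-simplices (30): AB, AD, AE, AF, AG, AM, BE, BF, BG, BJ, BN, DE, DF, DG, DL, DN, EJ, EL, EM, EN, FG, FJ, FM, GM, GN, JL, JM, JN, LN, MN
  2-simplices (20): ABE, ABG, ADE, ADF, AFM, AGM, BEN, BFG, BFJ, BJN, DEL, DFG, DGN, DLN, EJL, EJM, EMN, FJM, GMN, JLN

giving chain groups C_0 ≅ Z^10, C_1 ≅ Z^30, C_2 ≅ Z^20.

Boundary ∂_1: C_1 → C_0 sends each edge [p,q] (with p < q) to q − p. For instance
  ∂JM = M − J.
The 10×30 boundary matrix has rank 9 and Smith normal form diag(1,1,1,1,1,1,1,1,1).

The boundary map ∂_2: C_2 → C_1 acts by ∂[p,q,r] = [q,r] − [p,r] + [p,q]. For instance
  ∂AGM = GM − AM + AG,
  ∂ABE = BE − AE + AB.
The 30×20 boundary matrix has rank 20 and Smith normal form diag(1,1,1,1,1,1,1,1,1,1,1,1,1,1,1,1,1,1,1,2).

From H_k ≅ ker(∂_k) / im(∂_{k+1}) we obtain:

  H_0: rank C_0 − rank ∂_1 = 10 − 9 = 1, and the invariant factors of ∂_1 are all 1, so H_0 ≅ Z.
  H_1: rank ker ∂_1 − rank ∂_2 = (30 − 9) − 20 = 1, and ∂_2 has invariant factor 2 > 1, so H_1 ≅ Z ⊕ Z_2.
  H_2: rank ker ∂_2 − rank ∂_3 = (20 − 20) − 0 = 0, and there is no ∂_3, so H_2 ≅ 0.

As a check, the Euler characteristic is 10 − 30 + 20 = 0, which agrees with 1 − 1 + 0 = 0.
(K is a triangulation of the Klein bottle.)

H_0 = Z,  H_1 = Z ⊕ Z_2,  H_2 = 0.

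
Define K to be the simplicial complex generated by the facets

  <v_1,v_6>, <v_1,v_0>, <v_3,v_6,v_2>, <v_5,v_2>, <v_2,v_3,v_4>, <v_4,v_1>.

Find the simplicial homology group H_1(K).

H_1 = Z.

Take the total order v_0 < v_1 < v_2 < v_3 < v_4 < v_5 < v_6 on the vertex set. Then K (dimension 2) consists of the simplices:

  0-simplices (7): [v_0], [v_1], [v_2], [v_3], [v_4], [v_5], [v_6]
  1-simplices (9): [v_0,v_1], [v_1,v_4], [v_1,v_6], [v_2,v_3], [v_2,v_4], [v_2,v_5], [v_2,v_6], [v_3,v_4], [v_3,v_6]
  2-simplices (2): [v_2,v_3,v_4], [v_2,v_3,v_6]

Hence C_0 ≅ Z^7, C_1 ≅ Z^9, C_2 ≅ Z^2.

∂_1: C_1 → C_0 sends each edge [p,q] (with p < q) to q − p.
The 7×9 boundary matrix has rank 6 and Smith normal form diag(1,1,1,1,1,1).

Boundary ∂_2: C_2 → C_1 sends each 2-simplex [p,q,r] to [q,r] − [p,r] + [p,q]. For instance
  ∂[v_2,v_3,v_4] = [v_3,v_4] − [v_2,v_4] + [v_2,v_3],
  ∂[v_2,v_3,v_6] = [v_3,v_6] − [v_2,v_6] + [v_2,v_3].
The resulting 9×2 matrix has rank 2, and its Smith normal form has invariant factors (1,1).

Now H_k = ker ∂_k / im ∂_{k+1}, so:

  H_1: rank ker ∂_1 − rank ∂_2 = (9 − 6) − 2 = 1, and the invariant factors of ∂_2 are all 1, so H_1 ≅ Z.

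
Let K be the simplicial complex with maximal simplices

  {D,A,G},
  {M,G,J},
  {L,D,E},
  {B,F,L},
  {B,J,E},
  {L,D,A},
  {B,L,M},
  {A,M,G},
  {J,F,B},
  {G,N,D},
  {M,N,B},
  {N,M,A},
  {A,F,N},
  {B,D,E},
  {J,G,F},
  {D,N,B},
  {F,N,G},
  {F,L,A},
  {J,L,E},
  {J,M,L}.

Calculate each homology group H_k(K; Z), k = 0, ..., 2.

H_0 = Z,  H_1 = Z × Z/2,  H_2 = 0.

Fix the vertex order A < B < D < E < F < G < J < L < M < N and write every simplex with vertices in increasing order. Then dim K = 2 and the simplices of K are:

  0-simplices (10): A, B, D, E, F, G, J, L, M, N
  1-simplices (30): AD, AF, AG, AL, AM, AN, BD, BE, BF, BJ, BL, BM, BN, DE, DG, DL, DN, EJ, EL, FG, FJ, FL, FN, GJ, GM, GN, JL, JM, LM, MN
  2-simplices (20): ADG, ADL, AFL, AFN, AGM, AMN, BDE, BDN, BEJ, BFJ, BFL, BLM, BMN, DEL, DGN, EJL, FGJ, FGN, GJM, JLM

so the chain groups are C_0 ≅ Z^10, C_1 ≅ Z^30, C_2 ≅ Z^20.

∂_1: C_1 → C_0 is given by ∂[p,q] = [q] − [p].
As a 10×30 matrix over Z this has rank 9, with invariant factors (1,1,1,1,1,1,1,1,1).

∂_2: C_2 → C_1 maps a triangle to the signed sum of its edges. For instance
  ∂DGN = GN − DN + DG,
  ∂DEL = EL − DL + DE.
As a 30×20 matrix over Z this has rank 20, with invariant factors (1,1,1,1,1,1,1,1,1,1,1,1,1,1,1,1,1,1,1,2).

Computing H_k = (kernel of ∂_k) / (image of ∂_{k+1}):

  H_0: rank C_0 − rank ∂_1 = 10 − 9 = 1, and the invariant factors of ∂_1 are all 1, so H_0 ≅ Z.
  H_1: rank ker ∂_1 − rank ∂_2 = (30 − 9) − 20 = 1, and ∂_2 has invariant factor 2 > 1, so H_1 ≅ Z × Z/2.
  H_2: rank ker ∂_2 − rank ∂_3 = (20 − 20) − 0 = 0, and there is no ∂_3, so H_2 ≅ 0.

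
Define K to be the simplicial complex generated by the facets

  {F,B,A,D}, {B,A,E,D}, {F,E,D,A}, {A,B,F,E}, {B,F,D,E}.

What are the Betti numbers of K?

Order the vertices as A < B < D < E < F. Listing each simplex with vertices in this order, K has dimension 3 with simplices:

  0-simplices (5): A, B, D, E, F
  1-simplices (10): AB, AD, AE, AF, BD, BE, BF, DE, DF, EF
  2-simplices (10): ABD, ABE, ABF, ADE, ADF, AEF, BDE, BDF, BEF, DEF
  3-simplices (5): ABDE, ABDF, ABEF, ADEF, BDEF

Hence C_0 ≅ Z^5, C_1 ≅ Z^10, C_2 ≅ Z^10, C_3 ≅ Z^5.

The boundary map ∂_1: C_1 → C_0 is given by ∂[p,q] = [q] − [p]. For instance
  ∂DF = F − D.
The 5×10 boundary matrix has rank 4 and Smith normal form diag(1,1,1,1).

Boundary ∂_2: C_2 → C_1 sends each 2-simplex [p,q,r] to [q,r] − [p,r] + [p,q]. For instance
  ∂BDE = DE − BE + BD,
  ∂ABD = BD − AD + AB.
This gives a 10×10 integer matrix of rank 6; reducing to Smith normal form yields diagonal entries (1,1,1,1,1,1).

Boundary ∂_3: C_3 → C_2 sends each 3-simplex σ to the alternating sum Σ_i (−1)^i (σ with its i-th vertex removed). For instance
  ∂ABDF = BDF − ADF + ABF − ABD,
  ∂BDEF = DEF − BEF + BDF − BDE.
This gives a 10×5 integer matrix of rank 4; reducing to Smith normal form yields diagonal entries (1,1,1,1).

Computing H_k = (kernel of ∂_k) / (image of ∂_{k+1}):

  H_0: rank C_0 − rank ∂_1 = 5 − 4 = 1, and the invariant factors of ∂_1 are all 1, so H_0 ≅ Z.
  H_1: rank ker ∂_1 − rank ∂_2 = (10 − 4) − 6 = 0, and the invariant factors of ∂_2 are all 1, so H_1 ≅ 0.
  H_2: rank ker ∂_2 − rank ∂_3 = (10 − 6) − 4 = 0, and the invariant factors of ∂_3 are all 1, so H_2 ≅ 0.
  H_3: rank ker ∂_3 − rank ∂_4 = (5 − 4) − 0 = 1, and there is no ∂_4, so H_3 ≅ Z.

As a check, the Euler characteristic is 5 − 10 + 10 − 5 = 0, which agrees with 1 − 0 + 0 − 1 = 0.
(K is a triangulation of the 3-sphere S^3.)

Hence the Betti numbers are b_0 = 1, b_1 = 0, b_2 = 0, b_3 = 1.

b_0 = 1, b_1 = 0, b_2 = 0, b_3 = 1.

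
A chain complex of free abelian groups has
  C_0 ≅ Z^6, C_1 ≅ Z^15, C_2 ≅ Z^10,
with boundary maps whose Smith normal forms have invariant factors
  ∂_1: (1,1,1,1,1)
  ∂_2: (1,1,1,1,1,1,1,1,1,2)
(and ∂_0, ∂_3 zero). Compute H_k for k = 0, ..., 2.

H_0 ≅ Z,  H_1 ≅ Z/2,  H_2 = 0.

H_0: b_0 = 6 − 0 − 5 = 1; torsion from ∂_1 factors > 1: none. So H_0 ≅ Z.
H_1: b_1 = 15 − 5 − 10 = 0; torsion from ∂_2 factors > 1: [2]. So H_1 ≅ Z/2.
H_2: b_2 = 10 − 10 − 0 = 0; torsion from ∂_3 factors > 1: none. So H_2 ≅ 0.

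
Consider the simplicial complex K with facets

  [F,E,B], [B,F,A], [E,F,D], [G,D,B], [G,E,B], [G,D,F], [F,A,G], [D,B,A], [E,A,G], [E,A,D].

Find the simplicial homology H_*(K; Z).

Order the vertices as A < B < D < E < F < G. Listing each simplex with vertices in this order, K has dimension 2 with simplices:

  0-simplices (6): A, B, D, E, F, G
  1-simplices (15): AB, AD, AE, AF, AG, BD, BE, BF, BG, DE, DF, DG, EF, EG, FG
  2-simplices (10): ABD, ABF, ADE, AEG, AFG, BDG, BEF, BEG, DEF, DFG

so the chain groups are C_0 ≅ Z^6, C_1 ≅ Z^15, C_2 ≅ Z^10.

Boundary ∂_1: C_1 → C_0 maps an edge to its endpoints' difference, ∂[p,q] = q − p. For instance
  ∂AD = D − A.
The resulting 6×15 matrix has rank 5, and its Smith normal form has invariant factors (1,1,1,1,1).

Boundary ∂_2: C_2 → C_1 maps a triangle to the signed sum of its edges. For instance
  ∂AFG = FG − AG + AF,
  ∂ABD = BD − AD + AB.
The 15×10 boundary matrix has rank 10 and Smith normal form diag(1,1,1,1,1,1,1,1,1,2).

Now H_k = ker ∂_k / im ∂_{k+1}, so:

  H_0: rank C_0 − rank ∂_1 = 6 − 5 = 1, and the invariant factors of ∂_1 are all 1, so H_0 ≅ Z.
  H_1: rank ker ∂_1 − rank ∂_2 = (15 − 5) − 10 = 0, and ∂_2 has invariant factor 2 > 1, so H_1 ≅ Z/2Z.
  H_2: rank ker ∂_2 − rank ∂_3 = (10 − 10) − 0 = 0, and there is no ∂_3, so H_2 ≅ 0.

As a check, the Euler characteristic is 6 − 15 + 10 = 1, which agrees with 1 − 0 + 0 = 1.

H_0 ≅ Z,  H_1 ≅ Z/2Z,  H_2 = 0.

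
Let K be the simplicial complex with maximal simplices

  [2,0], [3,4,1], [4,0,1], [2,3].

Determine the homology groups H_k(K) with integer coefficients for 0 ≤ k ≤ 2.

Fix the vertex order 0 < 1 < 2 < 3 < 4 and write every simplex with vertices in increasing order. Then dim K = 2 and the simplices of K are:

  0-simplices (5): [0], [1], [2], [3], [4]
  1-simplices (7): [0,1], [0,2], [0,4], [1,3], [1,4], [2,3], [3,4]
  2-simplices (2): [0,1,4], [1,3,4]

giving chain groups C_0 ≅ Z^5, C_1 ≅ Z^7, C_2 ≅ Z^2.

∂_1: C_1 → C_0 sends each edge [p,q] (with p < q) to q − p.
As a 5×7 matrix over Z this has rank 4, with invariant factors (1,1,1,1).

Boundary ∂_2: C_2 → C_1 maps a triangle to the signed sum of its edges. For instance
  ∂[0,1,4] = [1,4] − [0,4] + [0,1],
  ∂[1,3,4] = [3,4] − [1,4] + [1,3].
This gives a 7×2 integer matrix of rank 2; reducing to Smith normal form yields diagonal entries (1,1).

Computing H_k = (kernel of ∂_k) / (image of ∂_{k+1}):

  H_0: rank C_0 − rank ∂_1 = 5 − 4 = 1, and the invariant factors of ∂_1 are all 1, so H_0 = Z.
  H_1: rank ker ∂_1 − rank ∂_2 = (7 − 4) − 2 = 1, and the invariant factors of ∂_2 are all 1, so H_1 = Z.
  H_2: rank ker ∂_2 − rank ∂_3 = (2 − 2) − 0 = 0, and there is no ∂_3, so H_2 = 0.

As a check, the Euler characteristic is 5 − 7 + 2 = 0, which agrees with 1 − 1 + 0 = 0.

H_0 = Z,  H_1 = Z,  H_2 = 0.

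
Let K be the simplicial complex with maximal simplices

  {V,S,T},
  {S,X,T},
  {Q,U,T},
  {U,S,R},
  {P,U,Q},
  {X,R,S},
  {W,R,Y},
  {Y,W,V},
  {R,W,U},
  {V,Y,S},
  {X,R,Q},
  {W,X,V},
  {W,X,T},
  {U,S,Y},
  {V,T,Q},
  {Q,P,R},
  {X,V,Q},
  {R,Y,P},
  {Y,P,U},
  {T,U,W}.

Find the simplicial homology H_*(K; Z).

H_0 = Z,  H_1 = Z ⊕ Z/2Z,  H_2 = 0.

Take the total order P < Q < R < S < T < U < V < W < X < Y on the vertex set. Then K (dimension 2) consists of the simplices:

  0-simplices (10): P, Q, R, S, T, U, V, W, X, Y
  1-simplices (30): PQ, PR, PU, PY, QR, QT, QU, QV, QX, RS, RU, RW, RX, RY, ST, SU, SV, SX, SY, TU, TV, TW, TX, UW, UY, VW, VX, VY, WX, WY
  2-simplices (20): PQR, PQU, PRY, PUY, QRX, QTU, QTV, QVX, RSU, RSX, RUW, RWY, STV, STX, SUY, SVY, TUW, TWX, VWX, VWY

giving chain groups C_0 ≅ Z^10, C_1 ≅ Z^30, C_2 ≅ Z^20.

Boundary ∂_1: C_1 → C_0 is given by ∂[p,q] = [q] − [p].
As a 10×30 matrix over Z this has rank 9, with invariant factors (1,1,1,1,1,1,1,1,1).

The boundary map ∂_2: C_2 → C_1 maps a triangle to the signed sum of its edges. For instance
  ∂SVY = VY − SY + SV,
  ∂PUY = UY − PY + PU.
This gives a 30×20 integer matrix of rank 20; reducing to Smith normal form yields diagonal entries (1,1,1,1,1,1,1,1,1,1,1,1,1,1,1,1,1,1,1,2).

From H_k ≅ ker(∂_k) / im(∂_{k+1}) we obtain:

  H_0: rank C_0 − rank ∂_1 = 10 − 9 = 1, and the invariant factors of ∂_1 are all 1, so H_0 = Z.
  H_1: rank ker ∂_1 − rank ∂_2 = (30 − 9) − 20 = 1, and ∂_2 has invariant factor 2 > 1, so H_1 = Z ⊕ Z/2Z.
  H_2: rank ker ∂_2 − rank ∂_3 = (20 − 20) − 0 = 0, and there is no ∂_3, so H_2 = 0.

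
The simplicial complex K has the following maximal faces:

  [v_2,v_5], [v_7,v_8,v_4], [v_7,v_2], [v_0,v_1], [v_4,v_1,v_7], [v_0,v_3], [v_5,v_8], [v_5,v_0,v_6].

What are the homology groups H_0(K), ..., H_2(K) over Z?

Take the total order v_0 < v_1 < v_2 < v_3 < v_4 < v_5 < v_6 < v_7 < v_8 on the vertex set. Then K (dimension 2) consists of the simplices:

  0-simplices (9): [v_0], [v_1], [v_2], [v_3], [v_4], [v_5], [v_6], [v_7], [v_8]
  1-simplices (13): [v_0,v_1], [v_0,v_3], [v_0,v_5], [v_0,v_6], [v_1,v_4], [v_1,v_7], [v_2,v_5], [v_2,v_7], [v_4,v_7], [v_4,v_8], [v_5,v_6], [v_5,v_8], [v_7,v_8]
  2-simplices (3): [v_0,v_5,v_6], [v_1,v_4,v_7], [v_4,v_7,v_8]

giving chain groups C_0 ≅ Z^9, C_1 ≅ Z^13, C_2 ≅ Z^3.

Boundary ∂_1: C_1 → C_0 sends each edge [p,q] (with p < q) to q − p. For instance
  ∂[v_2,v_5] = [v_5] − [v_2].
The 9×13 boundary matrix has rank 8 and Smith normal form diag(1,1,1,1,1,1,1,1).

The boundary map ∂_2: C_2 → C_1 sends each 2-simplex [p,q,r] to [q,r] − [p,r] + [p,q]. For instance
  ∂[v_0,v_5,v_6] = [v_5,v_6] − [v_0,v_6] + [v_0,v_5],
  ∂[v_1,v_4,v_7] = [v_4,v_7] − [v_1,v_7] + [v_1,v_4].
The 13×3 boundary matrix has rank 3 and Smith normal form diag(1,1,1).

From H_k ≅ ker(∂_k) / im(∂_{k+1}) we obtain:

  H_0: rank C_0 − rank ∂_1 = 9 − 8 = 1, and the invariant factors of ∂_1 are all 1, so H_0 = Z.
  H_1: rank ker ∂_1 − rank ∂_2 = (13 − 8) − 3 = 2, and the invariant factors of ∂_2 are all 1, so H_1 = Z^2.
  H_2: rank ker ∂_2 − rank ∂_3 = (3 − 3) − 0 = 0, and there is no ∂_3, so H_2 = 0.

H_0 = Z,  H_1 = Z^2,  H_2 = 0.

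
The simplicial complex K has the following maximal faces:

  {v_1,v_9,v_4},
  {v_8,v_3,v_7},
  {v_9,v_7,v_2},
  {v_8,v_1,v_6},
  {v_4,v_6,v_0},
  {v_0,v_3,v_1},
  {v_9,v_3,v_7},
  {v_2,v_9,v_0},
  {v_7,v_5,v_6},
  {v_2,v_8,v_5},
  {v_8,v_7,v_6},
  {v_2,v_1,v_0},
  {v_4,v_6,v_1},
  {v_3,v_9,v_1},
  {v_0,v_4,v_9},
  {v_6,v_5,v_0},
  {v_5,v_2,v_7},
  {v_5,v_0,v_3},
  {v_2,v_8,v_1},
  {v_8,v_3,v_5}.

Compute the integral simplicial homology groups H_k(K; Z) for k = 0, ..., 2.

H_0 = Z,  H_1 = Z ⊕ Z/2Z,  H_2 = 0.

Take the total order v_0 < v_1 < v_2 < v_3 < v_4 < v_5 < v_6 < v_7 < v_8 < v_9 on the vertex set. Then K (dimension 2) consists of the simplices:

  0-simplices (10): [v_0], [v_1], [v_2], [v_3], [v_4], [v_5], [v_6], [v_7], [v_8], [v_9]
  1-simplices (30): (30 of them)
  2-simplices (20): (20 of them)

so the chain groups are C_0 ≅ Z^10, C_1 ≅ Z^30, C_2 ≅ Z^20.

∂_1: C_1 → C_0 maps an edge to its endpoints' difference, ∂[p,q] = q − p.
This gives a 10×30 integer matrix of rank 9; reducing to Smith normal form yields diagonal entries (1,1,1,1,1,1,1,1,1).

Boundary ∂_2: C_2 → C_1 acts by ∂[p,q,r] = [q,r] − [p,r] + [p,q]. For instance
  ∂[v_3,v_7,v_8] = [v_7,v_8] − [v_3,v_8] + [v_3,v_7],
  ∂[v_5,v_6,v_7] = [v_6,v_7] − [v_5,v_7] + [v_5,v_6].
This gives a 30×20 integer matrix of rank 20; reducing to Smith normal form yields diagonal entries (1,1,1,1,1,1,1,1,1,1,1,1,1,1,1,1,1,1,1,2).

Computing H_k = (kernel of ∂_k) / (image of ∂_{k+1}):

  H_0: rank C_0 − rank ∂_1 = 10 − 9 = 1, and the invariant factors of ∂_1 are all 1, so H_0 = Z.
  H_1: rank ker ∂_1 − rank ∂_2 = (30 − 9) − 20 = 1, and ∂_2 has invariant factor 2 > 1, so H_1 = Z ⊕ Z/2Z.
  H_2: rank ker ∂_2 − rank ∂_3 = (20 − 20) − 0 = 0, and there is no ∂_3, so H_2 = 0.

As a check, the Euler characteristic is 10 − 30 + 20 = 0, which agrees with 1 − 1 + 0 = 0.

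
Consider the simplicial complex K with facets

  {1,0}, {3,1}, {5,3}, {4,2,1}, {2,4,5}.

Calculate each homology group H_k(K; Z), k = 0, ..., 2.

We work with the vertex ordering 0 < 1 < 2 < 3 < 4 < 5. The simplices of K, each written with vertices in increasing order, are:

  0-simplices (6): [0], [1], [2], [3], [4], [5]
  1-simplices (8): [0,1], [1,2], [1,3], [1,4], [2,4], [2,5], [3,5], [4,5]
  2-simplices (2): [1,2,4], [2,4,5]

giving chain groups C_0 ≅ Z^6, C_1 ≅ Z^8, C_2 ≅ Z^2.

∂_1: C_1 → C_0 is given by ∂[p,q] = [q] − [p].
This gives a 6×8 integer matrix of rank 5; reducing to Smith normal form yields diagonal entries (1,1,1,1,1).

The boundary map ∂_2: C_2 → C_1 maps a triangle to the signed sum of its edges. For instance
  ∂[1,2,4] = [2,4] − [1,4] + [1,2],
  ∂[2,4,5] = [4,5] − [2,5] + [2,4].
This gives a 8×2 integer matrix of rank 2; reducing to Smith normal form yields diagonal entries (1,1).

Computing H_k = (kernel of ∂_k) / (image of ∂_{k+1}):

  H_0: rank C_0 − rank ∂_1 = 6 − 5 = 1, and the invariant factors of ∂_1 are all 1, so H_0 = Z.
  H_1: rank ker ∂_1 − rank ∂_2 = (8 − 5) − 2 = 1, and the invariant factors of ∂_2 are all 1, so H_1 = Z.
  H_2: rank ker ∂_2 − rank ∂_3 = (2 − 2) − 0 = 0, and there is no ∂_3, so H_2 = 0.

H_0 = Z,  H_1 = Z,  H_2 = 0.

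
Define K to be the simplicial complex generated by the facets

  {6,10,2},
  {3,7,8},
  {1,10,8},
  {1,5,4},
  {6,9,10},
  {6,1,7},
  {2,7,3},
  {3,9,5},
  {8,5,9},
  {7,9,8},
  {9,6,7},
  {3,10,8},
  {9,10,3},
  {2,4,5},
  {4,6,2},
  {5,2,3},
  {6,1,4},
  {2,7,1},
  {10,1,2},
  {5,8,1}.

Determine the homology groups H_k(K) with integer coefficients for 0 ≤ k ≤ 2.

H_0 ≅ Z,  H_1 ≅ Z ⊕ Z/2Z,  H_2 = 0.

K has 10 vertices, 30 edges, 20 triangles.
rank ∂_0 = 0, rank ∂_1 = 9 ⇒ b_0 = 10 − 0 − 9 = 1; all invariant factors of ∂_1 are 1 so no torsion. So H_0 ≅ Z.
rank ∂_1 = 9, rank ∂_2 = 20 ⇒ b_1 = 30 − 9 − 20 = 1; ∂_2 has invariant factor(s) [2] giving torsion. So H_1 ≅ Z ⊕ Z/2Z.
rank ∂_2 = 20, rank ∂_3 = 0 ⇒ b_2 = 20 − 20 − 0 = 0. So H_2 ≅ 0.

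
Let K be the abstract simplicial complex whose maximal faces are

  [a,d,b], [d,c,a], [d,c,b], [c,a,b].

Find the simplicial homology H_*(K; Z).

H_0 = Z,  H_1 = 0,  H_2 = Z.

Order the vertices as a < b < c < d. Listing each simplex with vertices in this order, K has dimension 2 with simplices:

  0-simplices (4): a, b, c, d
  1-simplices (6): ab, ac, ad, bc, bd, cd
  2-simplices (4): abc, abd, acd, bcd

so the chain groups are C_0 ≅ Z^4, C_1 ≅ Z^6, C_2 ≅ Z^4.

The boundary map ∂_1: C_1 → C_0 is given by ∂[p,q] = [q] − [p]. For instance
  ∂bc = c − b.
As a 4×6 matrix over Z this has rank 3, with invariant factors (1,1,1).

∂_2: C_2 → C_1 maps a triangle to the signed sum of its edges. For instance
  ∂acd = cd − ad + ac,
  ∂bcd = cd − bd + bc.
The resulting 6×4 matrix has rank 3, and its Smith normal form has invariant factors (1,1,1).

Computing H_k = (kernel of ∂_k) / (image of ∂_{k+1}):

  H_0: rank C_0 − rank ∂_1 = 4 − 3 = 1, and the invariant factors of ∂_1 are all 1, so H_0 = Z.
  H_1: rank ker ∂_1 − rank ∂_2 = (6 − 3) − 3 = 0, and the invariant factors of ∂_2 are all 1, so H_1 = 0.
  H_2: rank ker ∂_2 − rank ∂_3 = (4 − 3) − 0 = 1, and there is no ∂_3, so H_2 = Z.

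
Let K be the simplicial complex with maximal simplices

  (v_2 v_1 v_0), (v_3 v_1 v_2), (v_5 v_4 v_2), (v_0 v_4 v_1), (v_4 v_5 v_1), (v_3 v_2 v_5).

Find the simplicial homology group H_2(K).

K has 6 vertices, 12 edges, 6 triangles.
rank ∂_2 = 6, rank ∂_3 = 0 ⇒ b_2 = 6 − 6 − 0 = 0. So H_2 ≅ 0.

H_2 ≅ 0.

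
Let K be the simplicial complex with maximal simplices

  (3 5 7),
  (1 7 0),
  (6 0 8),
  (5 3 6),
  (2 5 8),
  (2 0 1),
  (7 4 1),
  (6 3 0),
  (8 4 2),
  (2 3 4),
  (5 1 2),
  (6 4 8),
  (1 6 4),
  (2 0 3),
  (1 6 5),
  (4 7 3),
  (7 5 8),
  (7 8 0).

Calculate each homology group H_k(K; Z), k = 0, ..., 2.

Fix the vertex order 0 < 1 < 2 < 3 < 4 < 5 < 6 < 7 < 8 and write every simplex with vertices in increasing order. Then dim K = 2 and the simplices of K are:

  0-simplices (9): [0], [1], [2], [3], [4], [5], [6], [7], [8]
  1-simplices (27): (27 of them)
  2-simplices (18): [0,1,2], [0,1,7], [0,2,3], [0,3,6], [0,6,8], [0,7,8], [1,2,5], [1,4,6], [1,4,7], [1,5,6], [2,3,4], [2,4,8], [2,5,8], [3,4,7], [3,5,6], [3,5,7], [4,6,8], [5,7,8]

so the chain groups are C_0 ≅ Z^9, C_1 ≅ Z^27, C_2 ≅ Z^18.

Boundary ∂_1: C_1 → C_0 is given by ∂[p,q] = [q] − [p]. For instance
  ∂[4,6] = [6] − [4].
The resulting 9×27 matrix has rank 8, and its Smith normal form has invariant factors (1,1,1,1,1,1,1,1).

Boundary ∂_2: C_2 → C_1 acts by ∂[p,q,r] = [q,r] − [p,r] + [p,q]. For instance
  ∂[1,4,6] = [4,6] − [1,6] + [1,4],
  ∂[4,6,8] = [6,8] − [4,8] + [4,6].
The resulting 27×18 matrix has rank 17, and its Smith normal form has invariant factors (1,1,1,1,1,1,1,1,1,1,1,1,1,1,1,1,1).

From H_k ≅ ker(∂_k) / im(∂_{k+1}) we obtain:

  H_0: rank C_0 − rank ∂_1 = 9 − 8 = 1, and the invariant factors of ∂_1 are all 1, so H_0 = Z.
  H_1: rank ker ∂_1 − rank ∂_2 = (27 − 8) − 17 = 2, and the invariant factors of ∂_2 are all 1, so H_1 = Z^2.
  H_2: rank ker ∂_2 − rank ∂_3 = (18 − 17) − 0 = 1, and there is no ∂_3, so H_2 = Z.

As a check, the Euler characteristic is 9 − 27 + 18 = 0, which agrees with 1 − 2 + 1 = 0.
(K is a triangulation of the torus T^2.)

H_0 = Z,  H_1 = Z^2,  H_2 = Z.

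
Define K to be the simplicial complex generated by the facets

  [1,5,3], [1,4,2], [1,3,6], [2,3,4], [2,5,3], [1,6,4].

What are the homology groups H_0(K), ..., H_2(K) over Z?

H_0 = Z,  H_1 = Z,  H_2 = 0.

Fix the vertex order 1 < 2 < 3 < 4 < 5 < 6 and write every simplex with vertices in increasing order. Then dim K = 2 and the simplices of K are:

  0-simplices (6): [1], [2], [3], [4], [5], [6]
  1-simplices (12): [1,2], [1,3], [1,4], [1,5], [1,6], [2,3], [2,4], [2,5], [3,4], [3,5], [3,6], [4,6]
  2-simplices (6): [1,2,4], [1,3,5], [1,3,6], [1,4,6], [2,3,4], [2,3,5]

giving chain groups C_0 ≅ Z^6, C_1 ≅ Z^12, C_2 ≅ Z^6.

Boundary ∂_1: C_1 → C_0 is given by ∂[p,q] = [q] − [p].
This gives a 6×12 integer matrix of rank 5; reducing to Smith normal form yields diagonal entries (1,1,1,1,1).

The boundary map ∂_2: C_2 → C_1 acts by ∂[p,q,r] = [q,r] − [p,r] + [p,q]. For instance
  ∂[1,3,6] = [3,6] − [1,6] + [1,3],
  ∂[2,3,5] = [3,5] − [2,5] + [2,3].
The 12×6 boundary matrix has rank 6 and Smith normal form diag(1,1,1,1,1,1).

Reading off H_k = ker ∂_k / im ∂_{k+1}:

  H_0: rank C_0 − rank ∂_1 = 6 − 5 = 1, and the invariant factors of ∂_1 are all 1, so H_0 ≅ Z.
  H_1: rank ker ∂_1 − rank ∂_2 = (12 − 5) − 6 = 1, and the invariant factors of ∂_2 are all 1, so H_1 ≅ Z.
  H_2: rank ker ∂_2 − rank ∂_3 = (6 − 6) − 0 = 0, and there is no ∂_3, so H_2 ≅ 0.

(K is a triangulation of the cylinder S^1 x I.)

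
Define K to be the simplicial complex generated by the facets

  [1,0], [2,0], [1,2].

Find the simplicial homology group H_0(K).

H_0 ≅ Z.

We work with the vertex ordering 0 < 1 < 2. The simplices of K, each written with vertices in increasing order, are:

  0-simplices (3): [0], [1], [2]
  1-simplices (3): [0,1], [0,2], [1,2]

Hence C_0 ≅ Z^3, C_1 ≅ Z^3.

The boundary map ∂_1: C_1 → C_0 sends each edge [p,q] (with p < q) to q − p.
The resulting 3×3 matrix has rank 2, and its Smith normal form has invariant factors (1,1).

Now H_k = ker ∂_k / im ∂_{k+1}, so:

  H_0: rank C_0 − rank ∂_1 = 3 − 2 = 1, and the invariant factors of ∂_1 are all 1, so H_0 ≅ Z.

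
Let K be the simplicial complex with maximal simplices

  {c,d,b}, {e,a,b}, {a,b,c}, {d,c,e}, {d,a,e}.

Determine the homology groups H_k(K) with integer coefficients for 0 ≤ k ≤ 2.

K has 5 vertices, 10 edges, 5 triangles.
rank ∂_0 = 0, rank ∂_1 = 4 ⇒ b_0 = 5 − 0 − 4 = 1; all invariant factors of ∂_1 are 1 so no torsion. So H_0 ≅ Z.
rank ∂_1 = 4, rank ∂_2 = 5 ⇒ b_1 = 10 − 4 − 5 = 1; all invariant factors of ∂_2 are 1 so no torsion. So H_1 ≅ Z.
rank ∂_2 = 5, rank ∂_3 = 0 ⇒ b_2 = 5 − 5 − 0 = 0. So H_2 ≅ 0.

H_0 = Z,  H_1 = Z,  H_2 = 0.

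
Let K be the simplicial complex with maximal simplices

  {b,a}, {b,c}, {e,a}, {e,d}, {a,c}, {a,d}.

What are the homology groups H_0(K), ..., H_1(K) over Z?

H_0 ≅ Z,  H_1 ≅ Z^2.

Take the total order a < b < c < d < e on the vertex set. Then K (dimension 1) consists of the simplices:

  0-simplices (5): a, b, c, d, e
  1-simplices (6): ab, ac, ad, ae, bc, de

giving chain groups C_0 ≅ Z^5, C_1 ≅ Z^6.

∂_1: C_1 → C_0 is given by ∂[p,q] = [q] − [p]. For instance
  ∂bc = c − b.
This gives a 5×6 integer matrix of rank 4; reducing to Smith normal form yields diagonal entries (1,1,1,1).

Computing H_k = (kernel of ∂_k) / (image of ∂_{k+1}):

  H_0: rank C_0 − rank ∂_1 = 5 − 4 = 1, and the invariant factors of ∂_1 are all 1, so H_0 ≅ Z.
  H_1: rank ker ∂_1 − rank ∂_2 = (6 − 4) − 0 = 2, and there is no ∂_2, so H_1 ≅ Z^2.

As a check, the Euler characteristic is 5 − 6 = -1, which agrees with 1 − 2 = -1.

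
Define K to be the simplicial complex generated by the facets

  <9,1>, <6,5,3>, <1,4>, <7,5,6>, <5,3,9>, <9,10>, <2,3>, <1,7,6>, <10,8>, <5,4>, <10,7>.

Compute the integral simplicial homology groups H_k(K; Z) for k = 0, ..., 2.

Take the total order 1 < 2 < 3 < 4 < 5 < 6 < 7 < 8 < 9 < 10 on the vertex set. Then K (dimension 2) consists of the simplices:

  0-simplices (10): [1], [2], [3], [4], [5], [6], [7], [8], [9], [10]
  1-simplices (16): [1,4], [1,6], [1,7], [1,9], [2,3], [3,5], [3,6], [3,9], [4,5], [5,6], [5,7], [5,9], [6,7], [7,10], [8,10], [9,10]
  2-simplices (4): [1,6,7], [3,5,6], [3,5,9], [5,6,7]

so the chain groups are C_0 ≅ Z^10, C_1 ≅ Z^16, C_2 ≅ Z^4.

∂_1: C_1 → C_0 sends each edge [p,q] (with p < q) to q − p. For instance
  ∂[5,6] = [6] − [5].
As a 10×16 matrix over Z this has rank 9, with invariant factors (1,1,1,1,1,1,1,1,1).

Boundary ∂_2: C_2 → C_1 sends each 2-simplex [p,q,r] to [q,r] − [p,r] + [p,q]. For instance
  ∂[3,5,6] = [5,6] − [3,6] + [3,5],
  ∂[5,6,7] = [6,7] − [5,7] + [5,6].
The resulting 16×4 matrix has rank 4, and its Smith normal form has invariant factors (1,1,1,1).

Computing H_k = (kernel of ∂_k) / (image of ∂_{k+1}):

  H_0: rank C_0 − rank ∂_1 = 10 − 9 = 1, and the invariant factors of ∂_1 are all 1, so H_0 ≅ Z.
  H_1: rank ker ∂_1 − rank ∂_2 = (16 − 9) − 4 = 3, and the invariant factors of ∂_2 are all 1, so H_1 ≅ Z^3.
  H_2: rank ker ∂_2 − rank ∂_3 = (4 − 4) − 0 = 0, and there is no ∂_3, so H_2 ≅ 0.

H_0 ≅ Z,  H_1 ≅ Z^3,  H_2 = 0.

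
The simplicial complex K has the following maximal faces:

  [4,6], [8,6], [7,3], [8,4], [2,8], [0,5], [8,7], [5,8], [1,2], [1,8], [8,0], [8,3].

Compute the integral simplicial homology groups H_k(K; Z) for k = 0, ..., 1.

H_0 ≅ Z,  H_1 ≅ Z^4.

Fix the vertex order 0 < 1 < 2 < 3 < 4 < 5 < 6 < 7 < 8 and write every simplex with vertices in increasing order. Then dim K = 1 and the simplices of K are:

  0-simplices (9): [0], [1], [2], [3], [4], [5], [6], [7], [8]
  1-simplices (12): [0,5], [0,8], [1,2], [1,8], [2,8], [3,7], [3,8], [4,6], [4,8], [5,8], [6,8], [7,8]

Hence C_0 ≅ Z^9, C_1 ≅ Z^12.

The boundary map ∂_1: C_1 → C_0 is given by ∂[p,q] = [q] − [p].
The resulting 9×12 matrix has rank 8, and its Smith normal form has invariant factors (1,1,1,1,1,1,1,1).

Now H_k = ker ∂_k / im ∂_{k+1}, so:

  H_0: rank C_0 − rank ∂_1 = 9 − 8 = 1, and the invariant factors of ∂_1 are all 1, so H_0 ≅ Z.
  H_1: rank ker ∂_1 − rank ∂_2 = (12 − 8) − 0 = 4, and there is no ∂_2, so H_1 ≅ Z^4.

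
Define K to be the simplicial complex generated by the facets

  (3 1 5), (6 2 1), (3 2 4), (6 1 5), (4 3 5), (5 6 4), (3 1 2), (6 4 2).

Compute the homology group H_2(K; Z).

Order the vertices as 1 < 2 < 3 < 4 < 5 < 6. Listing each simplex with vertices in this order, K has dimension 2 with simplices:

  0-simplices (6): [1], [2], [3], [4], [5], [6]
  1-simplices (12): [1,2], [1,3], [1,5], [1,6], [2,3], [2,4], [2,6], [3,4], [3,5], [4,5], [4,6], [5,6]
  2-simplices (8): [1,2,3], [1,2,6], [1,3,5], [1,5,6], [2,3,4], [2,4,6], [3,4,5], [4,5,6]

Hence C_0 ≅ Z^6, C_1 ≅ Z^12, C_2 ≅ Z^8.

The boundary map ∂_1: C_1 → C_0 is given by ∂[p,q] = [q] − [p]. For instance
  ∂[1,6] = [6] − [1].
The resulting 6×12 matrix has rank 5, and its Smith normal form has invariant factors (1,1,1,1,1).

The boundary map ∂_2: C_2 → C_1 sends each 2-simplex [p,q,r] to [q,r] − [p,r] + [p,q]. For instance
  ∂[1,5,6] = [5,6] − [1,6] + [1,5],
  ∂[1,3,5] = [3,5] − [1,5] + [1,3].
As a 12×8 matrix over Z this has rank 7, with invariant factors (1,1,1,1,1,1,1).

Now H_k = ker ∂_k / im ∂_{k+1}, so:

  H_2: rank ker ∂_2 − rank ∂_3 = (8 − 7) − 0 = 1, and there is no ∂_3, so H_2 = Z.

(K is a triangulation of the 2-sphere S^2.)

H_2 = Z.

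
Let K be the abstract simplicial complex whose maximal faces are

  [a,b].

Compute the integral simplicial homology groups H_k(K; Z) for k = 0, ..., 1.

K has 2 vertices, 1 edge.
rank ∂_0 = 0, rank ∂_1 = 1 ⇒ b_0 = 2 − 0 − 1 = 1; all invariant factors of ∂_1 are 1 so no torsion. So H_0 = Z.
rank ∂_1 = 1, rank ∂_2 = 0 ⇒ b_1 = 1 − 1 − 0 = 0. So H_1 = 0.

H_0 ≅ Z,  H_1 = 0.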